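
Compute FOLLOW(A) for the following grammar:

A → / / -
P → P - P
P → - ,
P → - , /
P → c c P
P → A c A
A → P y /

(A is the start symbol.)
To compute FOLLOW(A), find every occurrence of A on a right-hand side N → α A β: add FIRST(β) \ {ε}, and if β is empty or nullable also add FOLLOW(N). Iterate to a fixed point.

A is the start symbol, so $ ∈ FOLLOW(A).
In P → A c A: A is followed by c A, add FIRST(c A) \ {ε} = { 'c' }
In P → A c A: A is at the end, add FOLLOW(P)

The FOLLOW sets referred to above (computed the same way, to a fixed point):
  FOLLOW(P) = { '-', 'y' }

Taking the union: FOLLOW(A) = { $, '-', 'c', 'y' }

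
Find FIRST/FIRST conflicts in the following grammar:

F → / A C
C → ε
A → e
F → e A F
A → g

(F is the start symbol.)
A FIRST/FIRST conflict occurs when two productions N → α and N → β for the same non-terminal have FIRST(α) ∩ FIRST(β) ≠ ∅ (with ε ∈ FIRST of a nullable right-hand side, so two nullable alternatives also conflict).

Productions for F:
  F → / A C: FIRST = { '/' }
  F → e A F: FIRST = { 'e' }
Productions for A:
  A → e: FIRST = { 'e' }
  A → g: FIRST = { 'g' }
C has only one production, so no FIRST/FIRST conflict is possible there.

All alternatives of each non-terminal have pairwise disjoint FIRST sets.

Answer: No FIRST/FIRST conflicts.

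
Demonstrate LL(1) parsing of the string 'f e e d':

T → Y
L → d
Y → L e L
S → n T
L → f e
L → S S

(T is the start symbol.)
Stack is shown with the top on the left.

Stack      Input      Action
----------------------------
T $        f e e d $  output T → Y
Y $        f e e d $  output Y → L e L
L e L $    f e e d $  output L → f e
f e e L $  f e e d $  match 'f'
e e L $    e e d $    match 'e'
e L $      e d $      match 'e'
L $        d $        output L → d
d $        d $        match 'd'
$          $          accept

The string is accepted.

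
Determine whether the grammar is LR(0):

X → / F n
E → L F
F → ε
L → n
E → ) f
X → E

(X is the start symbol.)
Yes, the grammar is LR(0)

A grammar is LR(0) if no state in the canonical LR(0) collection has:
  - both a shift item (dot before a terminal) and a complete item (shift-reduce conflict), or
  - two or more complete items (reduce-reduce conflict; the accept item [X' → X .] counts as a complete item here).

Augment with X' → X and build the canonical LR(0) collection (I0 = CLOSURE({[X' → . X]}), then GOTO on every symbol after a dot until no new states appear). It has 11 states:
  I0: { [E → . ) f], [E → . L F], [L → . n], [X → . / F n], [X → . E], [X' → . X] }  — shift
  I1: { [E → ) . f] }  — shift
  I2: { [F → .], [X → / . F n] }  — reduce
  I3: { [X → E .] }  — reduce
  I4: { [E → L . F], [F → .] }  — reduce
  I5: { [X' → X .] }  — accept
  I6: { [L → n .] }  — reduce
  I7: { [E → L F .] }  — reduce
  I8: { [X → / F . n] }  — shift
  I9: { [X → / F n .] }  — reduce
  I10: { [E → ) f .] }  — reduce

Every state is either a pure shift/goto state or contains exactly one complete item and nothing to shift — no conflicts. The grammar is LR(0).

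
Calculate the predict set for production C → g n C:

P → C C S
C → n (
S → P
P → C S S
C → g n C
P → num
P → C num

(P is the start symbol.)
{ 'g' }

PREDICT(C → g n C) = (FIRST(RHS) \ {ε}) ∪ (FOLLOW(C) if ε ∈ FIRST(RHS), i.e. RHS ⇒* ε)
FIRST(g n C) = { 'g' }
ε ∉ FIRST(g n C), so FOLLOW(C) is not added.
PREDICT(C → g n C) = { 'g' }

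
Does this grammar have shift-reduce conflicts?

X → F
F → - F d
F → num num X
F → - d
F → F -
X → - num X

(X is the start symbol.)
Yes — I2: [X → F .] vs [F → F . -]

A shift-reduce conflict occurs when an LR(0) state has both:
  - a complete (reduce) item [A → α .] (dot at the end), and
  - a shift item [B → β . c γ] (dot before a terminal).

Augment with X' → X and build the canonical LR(0) collection (I0 = CLOSURE({[X' → . X]}), then GOTO on every symbol after a dot until no new states appear). It has 15 states:
  I0: { [F → . - F d], [F → . - d], [F → . F -], [F → . num num X], [X → . - num X], [X → . F], [X' → . X] }  — shift
  I1: { [F → - . F d], [F → - . d], [F → . - F d], [F → . - d], [F → . F -], [F → . num num X], [X → - . num X] }  — shift
  I2: { [F → F . -], [X → F .] }  — shift, reduce
  I3: { [X' → X .] }  — accept
  I4: { [F → num . num X] }  — shift
  I5: { [F → . - F d], [F → . - d], [F → . F -], [F → . num num X], [F → num num . X], [X → . - num X], [X → . F] }  — shift
  I6: { [F → num num X .] }  — reduce
  I7: { [F → F - .] }  — reduce
  I8: { [F → - . F d], [F → - . d], [F → . - F d], [F → . - d], [F → . F -], [F → . num num X] }  — shift
  I9: { [F → - F . d], [F → F . -] }  — shift
  I10: { [F → - d .] }  — reduce
  I11: { [F → . - F d], [F → . - d], [F → . F -], [F → . num num X], [F → num . num X], [X → - num . X], [X → . - num X], [X → . F] }  — shift
  I12: { [X → - num X .] }  — reduce
  I13: { [F → . - F d], [F → . - d], [F → . F -], [F → . num num X], [F → num . num X], [F → num num . X], [X → . - num X], [X → . F] }  — shift
  I14: { [F → - F d .] }  — reduce

I2 contains reduce item [X → F .] and shift item [F → F . -] — shift-reduce conflict.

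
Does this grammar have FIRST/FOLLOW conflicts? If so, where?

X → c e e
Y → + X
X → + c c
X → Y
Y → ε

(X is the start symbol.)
A FIRST/FOLLOW conflict occurs when a non-terminal N has a nullable alternative N → β (β ⇒* ε) and another alternative N → α with FIRST(α) ∩ FOLLOW(N) ≠ ∅: on such a lookahead the parser cannot decide between expanding α and letting N vanish via β.

Nullable non-terminals: X, Y.
FIRST sets used below: FIRST(Y) = { '+', ε }

X: nullable alternative(s) X → Y; FOLLOW(X) = { $ }
  X → c e e: FIRST \ {ε} = { 'c' } — disjoint from FOLLOW(X)
  X → + c c: FIRST \ {ε} = { '+' } — disjoint from FOLLOW(X)
  X → Y: FIRST \ {ε} = { '+' } — this is the only nullable alternative, skip

Y: nullable alternative(s) Y → ε; FOLLOW(Y) = { $ }
  Y → + X: FIRST \ {ε} = { '+' } — disjoint from FOLLOW(Y)
  Y → ε: FIRST \ {ε} = { } — this is the only nullable alternative, skip

No FIRST/FOLLOW conflicts found.

Answer: No FIRST/FOLLOW conflicts.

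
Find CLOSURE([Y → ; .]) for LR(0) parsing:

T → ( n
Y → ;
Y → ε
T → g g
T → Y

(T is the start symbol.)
To compute CLOSURE, for each item [A → α.Bβ] where B is a non-terminal, add [B → .γ] for all productions B → γ; repeat for the newly added items until nothing changes.

Start with: [Y → ; .]
The dot is at the end, so nothing is added.

CLOSURE = { [Y → ; .] }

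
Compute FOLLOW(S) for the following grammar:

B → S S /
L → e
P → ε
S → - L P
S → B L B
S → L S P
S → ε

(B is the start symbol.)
In B → S S /: S is followed by S '/', add FIRST(S '/') \ {ε} = { '-', '/', 'e' }
In B → S S /: S is followed by '/', add FIRST('/') \ {ε} = { '/' }
In S → L S P: S is followed by P, add FIRST(P) \ {ε} = { }
  P is nullable, so FOLLOW(S) is also included — that is the set being defined, nothing new

Taking the union: FOLLOW(S) = { '-', '/', 'e' }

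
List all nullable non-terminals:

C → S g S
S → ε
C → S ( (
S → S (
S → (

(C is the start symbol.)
A non-terminal is nullable if it can derive ε (the empty string): either it has an ε-production, or it has a production whose right-hand side consists entirely of nullable non-terminals.

ε-productions: S → ε
So S is immediately nullable.
No further non-terminal can be added: every production for the remaining non-terminals contains a terminal or a non-nullable non-terminal.
Nullable = { 'S' }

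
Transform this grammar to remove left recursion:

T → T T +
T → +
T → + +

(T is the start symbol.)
T is directly left-recursive. The standard transformation for
  A → A α₁ | ... | A α_m | β₁ | ... | β_n
is
  A  → β₁ A' | ... | β_n A'
  A' → α₁ A' | ... | α_m A' | ε

T → + becomes T → + T'
T → + + becomes T → + + T'
T → T T + becomes T' → T + T'
Add T' → ε

Resulting grammar:
T → + T'
T → + + T'
T' → T + T'
T' → ε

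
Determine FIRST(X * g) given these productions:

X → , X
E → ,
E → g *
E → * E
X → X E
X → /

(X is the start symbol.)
FIRST sets of the non-terminals involved (from the grammar, by fixed-point iteration):
  FIRST(X) = { ',', '/' }

To compute FIRST(X * g), process the symbols left to right:
Symbol X is a non-terminal. Add FIRST(X) \ {ε} = { ',', '/' }
X is not nullable (ε ∉ FIRST(X)), so stop here.
FIRST(X * g) = { ',', '/' }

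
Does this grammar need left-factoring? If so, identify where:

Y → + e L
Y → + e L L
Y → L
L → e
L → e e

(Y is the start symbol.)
Left-factoring is needed when two productions for the same non-terminal
share a common prefix on the right-hand side.

Productions for Y:
  Y → + e L
  Y → + e L L
  Y → L
Productions for L:
  L → e
  L → e e

Found common prefix '+ e L' in productions for Y
Found common prefix 'e' in productions for L

Answer: Yes, Y has productions with common prefix '+ e L'; L has productions with common prefix 'e'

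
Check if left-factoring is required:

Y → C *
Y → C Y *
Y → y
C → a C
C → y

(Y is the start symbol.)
Left-factoring is needed when two productions for the same non-terminal
share a common prefix on the right-hand side.

Productions for Y:
  Y → C *
  Y → C Y *
  Y → y
Productions for C:
  C → a C
  C → y

Found common prefix 'C' in productions for Y

Answer: Yes, Y has productions with common prefix 'C'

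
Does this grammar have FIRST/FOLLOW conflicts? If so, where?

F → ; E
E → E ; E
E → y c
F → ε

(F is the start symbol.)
No FIRST/FOLLOW conflicts.

A FIRST/FOLLOW conflict occurs when a non-terminal N has a nullable alternative N → β (β ⇒* ε) and another alternative N → α with FIRST(α) ∩ FOLLOW(N) ≠ ∅: on such a lookahead the parser cannot decide between expanding α and letting N vanish via β.

Nullable non-terminals: F.

F: nullable alternative(s) F → ε; FOLLOW(F) = { $ }
  F → ; E: FIRST \ {ε} = { ';' } — disjoint from FOLLOW(F)
  F → ε: FIRST \ {ε} = { } — this is the only nullable alternative, skip

E has no nullable alternative, so no FIRST/FOLLOW check is needed there.

No FIRST/FOLLOW conflicts found.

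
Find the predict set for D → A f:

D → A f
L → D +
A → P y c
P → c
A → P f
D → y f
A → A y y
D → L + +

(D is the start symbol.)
PREDICT(D → A f) = (FIRST(RHS) \ {ε}) ∪ (FOLLOW(D) if ε ∈ FIRST(RHS), i.e. RHS ⇒* ε)
FIRST(A) = { 'c' }
FIRST(A f) = { 'c' }
ε ∉ FIRST(A f), so FOLLOW(D) is not added.
PREDICT(D → A f) = { 'c' }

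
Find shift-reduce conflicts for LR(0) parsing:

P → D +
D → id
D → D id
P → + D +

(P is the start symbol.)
No shift-reduce conflicts

A shift-reduce conflict occurs when an LR(0) state has both:
  - a complete (reduce) item [A → α .] (dot at the end), and
  - a shift item [B → β . c γ] (dot before a terminal).

Augment with P' → P and build the canonical LR(0) collection (I0 = CLOSURE({[P' → . P]}), then GOTO on every symbol after a dot until no new states appear). It has 9 states:
  I0: { [D → . D id], [D → . id], [P → . + D +], [P → . D +], [P' → . P] }  — shift
  I1: { [D → . D id], [D → . id], [P → + . D +] }  — shift
  I2: { [D → D . id], [P → D . +] }  — shift
  I3: { [P' → P .] }  — accept
  I4: { [D → id .] }  — reduce
  I5: { [P → D + .] }  — reduce
  I6: { [D → D id .] }  — reduce
  I7: { [D → D . id], [P → + D . +] }  — shift
  I8: { [P → + D + .] }  — reduce

No state contains both a complete item and a shift item.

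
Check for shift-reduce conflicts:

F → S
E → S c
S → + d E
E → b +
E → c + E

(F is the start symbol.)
Augment with F' → F and build the canonical LR(0) collection (I0 = CLOSURE({[F' → . F]}), then GOTO on every symbol after a dot until no new states appear). It has 13 states:
  I0: { [F → . S], [F' → . F], [S → . + d E] }  — shift
  I1: { [S → + . d E] }  — shift
  I2: { [F' → F .] }  — accept
  I3: { [F → S .] }  — reduce
  I4: { [E → . S c], [E → . b +], [E → . c + E], [S → + d . E], [S → . + d E] }  — shift
  I5: { [S → + d E .] }  — reduce
  I6: { [E → S . c] }  — shift
  I7: { [E → b . +] }  — shift
  I8: { [E → c . + E] }  — shift
  I9: { [E → . S c], [E → . b +], [E → . c + E], [E → c + . E], [S → . + d E] }  — shift
  I10: { [E → c + E .] }  — reduce
  I11: { [E → b + .] }  — reduce
  I12: { [E → S c .] }  — reduce

No state contains both a complete item and a shift item.

Answer: No shift-reduce conflicts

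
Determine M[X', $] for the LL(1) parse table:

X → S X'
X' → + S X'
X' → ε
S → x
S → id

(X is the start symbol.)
X' → ε

To find M[X', $], we find productions for X' where $ is in the predict set (PREDICT(N → α) = (FIRST(α) \ {ε}) ∪ (FOLLOW(N) if α ⇒* ε)).

Relevant sets:
  FOLLOW(X') = { $ }

X' → + S X': PREDICT = { '+' }
X' → ε: PREDICT = { $ }
  $ is in predict set, so this production goes in M[X', $]

M[X', $] = X' → ε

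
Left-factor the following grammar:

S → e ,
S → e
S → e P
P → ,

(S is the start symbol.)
S → e S'
S' → ,
S' → ε
S' → P
P → ,

Left-factoring transforms A → αβ₁ | αβ₂ into A → αA' and A' → β₁ | β₂
(α is the longest common prefix among the alternatives). Repeat until
no nonterminal has two alternatives with a common prefix.

Round 1: S has alternatives sharing prefix 'e'. Introduce S': S → e S'
  Add: S' → ,
  Add: S' → ε
  Add: S' → P

No remaining common prefixes — done.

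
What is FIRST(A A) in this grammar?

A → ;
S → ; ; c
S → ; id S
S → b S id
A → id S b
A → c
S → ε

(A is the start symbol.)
{ ';', 'c', 'id' }

FIRST sets of the non-terminals involved (from the grammar, by fixed-point iteration):
  FIRST(A) = { ';', 'c', 'id' }

To compute FIRST(A A), process the symbols left to right:
Symbol A is a non-terminal. Add FIRST(A) \ {ε} = { ';', 'c', 'id' }
A is not nullable (ε ∉ FIRST(A)), so stop here.
FIRST(A A) = { ';', 'c', 'id' }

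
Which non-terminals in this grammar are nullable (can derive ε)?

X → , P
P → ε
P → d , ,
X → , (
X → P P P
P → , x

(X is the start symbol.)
A non-terminal is nullable if it can derive ε (the empty string): either it has an ε-production, or it has a production whose right-hand side consists entirely of nullable non-terminals.

ε-productions: P → ε
So P is immediately nullable.
X → P P P: every symbol on the right is nullable, so X is nullable too.
Every non-terminal is now nullable.
Nullable = { 'P', 'X' }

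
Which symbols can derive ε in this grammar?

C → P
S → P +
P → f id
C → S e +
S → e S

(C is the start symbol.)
A non-terminal is nullable if it can derive ε (the empty string): either it has an ε-production, or it has a production whose right-hand side consists entirely of nullable non-terminals.

There are no ε-productions, so no non-terminal can derive ε.
No non-terminals are nullable.

Answer: None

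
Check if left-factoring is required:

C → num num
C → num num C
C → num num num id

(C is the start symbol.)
Left-factoring is needed when two productions for the same non-terminal
share a common prefix on the right-hand side.

Productions for C:
  C → num num
  C → num num C
  C → num num num id

Found common prefix 'num num' in productions for C

Answer: Yes, C has productions with common prefix 'num num'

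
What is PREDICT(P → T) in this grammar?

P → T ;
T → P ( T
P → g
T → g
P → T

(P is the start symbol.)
PREDICT(P → T) = (FIRST(RHS) \ {ε}) ∪ (FOLLOW(P) if ε ∈ FIRST(RHS), i.e. RHS ⇒* ε)
FIRST(T) = { 'g' }
FIRST(T) = { 'g' }
ε ∉ FIRST(T), so FOLLOW(P) is not added.
PREDICT(P → T) = { 'g' }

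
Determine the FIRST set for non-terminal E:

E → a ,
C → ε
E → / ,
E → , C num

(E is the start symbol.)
{ ',', '/', 'a' }

From E → a ,:
  - a is a terminal: add 'a' and stop
From E → / ,:
  - '/' is a terminal: add '/' and stop
From E → , C num:
  - ',' is a terminal: add ',' and stop

Collecting: FIRST(E) = { ',', '/', 'a' }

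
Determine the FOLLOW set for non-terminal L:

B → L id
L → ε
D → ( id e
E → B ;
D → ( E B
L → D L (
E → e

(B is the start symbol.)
{ '(', 'id' }

In B → L id: L is followed by id, add FIRST(id) \ {ε} = { 'id' }
In L → D L (: L is followed by '(', add FIRST('(') \ {ε} = { '(' }

Taking the union: FOLLOW(L) = { '(', 'id' }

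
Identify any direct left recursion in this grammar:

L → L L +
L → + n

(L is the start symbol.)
Direct left recursion occurs when N → N α for some non-terminal N (the right-hand side begins with the left-hand side itself).

L → L L +: LEFT RECURSIVE (starts with L)
L → + n: starts with '+'

The grammar has direct left recursion on: L.

Answer: Yes, L is left-recursive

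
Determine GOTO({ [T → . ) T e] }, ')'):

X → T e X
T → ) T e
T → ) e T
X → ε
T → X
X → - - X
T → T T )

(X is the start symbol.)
{ [T → ) . T e], [T → . ) T e], [T → . ) e T], [T → . T T )], [T → . X], [X → . - - X], [X → . T e X], [X → .] }

GOTO(I, ')') = CLOSURE({ [A → αX.β] : [A → α.Xβ] ∈ I, X = ')' })

Items with dot before ')', with the dot advanced:
  [T → . ) T e] → [T → ) . T e]
Closure of the advanced items:
  [T → ) . T e] has the dot before T: add [T → . ) T e], [T → . ) e T], [T → . X], [T → . T T )]
  [T → . X] has the dot before X: add [X → . T e X], [X → .], [X → . - - X]

GOTO = { [T → ) . T e], [T → . ) T e], [T → . ) e T], [T → . T T )], [T → . X], [X → . - - X], [X → . T e X], [X → .] }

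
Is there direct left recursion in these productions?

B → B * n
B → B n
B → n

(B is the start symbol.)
Yes, B is left-recursive

B → B * n: LEFT RECURSIVE (starts with B)
B → B n: LEFT RECURSIVE (starts with B)
B → n: starts with n

The grammar has direct left recursion on: B.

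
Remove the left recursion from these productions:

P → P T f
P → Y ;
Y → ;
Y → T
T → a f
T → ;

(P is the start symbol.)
P is directly left-recursive. The standard transformation for
  A → A α₁ | ... | A α_m | β₁ | ... | β_n
is
  A  → β₁ A' | ... | β_n A'
  A' → α₁ A' | ... | α_m A' | ε

P → Y ; becomes P → Y ; P'
P → P T f becomes P' → T f P'
Add P' → ε

Productions for other non-terminals are unchanged:
  Y → ;
  Y → T
  T → a f
  T → ;

Resulting grammar:
P → Y ; P'
P' → T f P'
P' → ε
Y → ;
Y → T
T → a f
T → ;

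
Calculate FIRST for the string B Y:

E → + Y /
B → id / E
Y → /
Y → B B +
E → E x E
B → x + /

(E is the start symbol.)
FIRST sets of the non-terminals involved (from the grammar, by fixed-point iteration):
  FIRST(B) = { 'id', 'x' }

To compute FIRST(B Y), process the symbols left to right:
Symbol B is a non-terminal. Add FIRST(B) \ {ε} = { 'id', 'x' }
B is not nullable (ε ∉ FIRST(B)), so stop here.
FIRST(B Y) = { 'id', 'x' }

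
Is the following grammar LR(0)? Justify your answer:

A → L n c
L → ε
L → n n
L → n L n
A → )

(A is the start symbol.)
No. Shift-reduce conflict between [L → .] and [A → . )]

A grammar is LR(0) if no state in the canonical LR(0) collection has:
  - both a shift item (dot before a terminal) and a complete item (shift-reduce conflict), or
  - two or more complete items (reduce-reduce conflict; the accept item [A' → A .] counts as a complete item here).

Augment with A' → A and build the canonical LR(0) collection (I0 = CLOSURE({[A' → . A]}), then GOTO on every symbol after a dot until no new states appear). It has 10 states:
  I0: { [A → . )], [A → . L n c], [A' → . A], [L → . n L n], [L → . n n], [L → .] }  — shift, reduce
  I1: { [A → ) .] }  — reduce
  I2: { [A' → A .] }  — accept
  I3: { [A → L . n c] }  — shift
  I4: { [L → . n L n], [L → . n n], [L → .], [L → n . L n], [L → n . n] }  — shift, reduce
  I5: { [L → n L . n] }  — shift
  I6: { [L → . n L n], [L → . n n], [L → .], [L → n . L n], [L → n . n], [L → n n .] }  — shift, 2 reduces
  I7: { [L → n L n .] }  — reduce
  I8: { [A → L n . c] }  — shift
  I9: { [A → L n c .] }  — reduce

Conflict in state I0:
  Shift-reduce conflict between [L → .] and [A → . )]
So the grammar is NOT LR(0).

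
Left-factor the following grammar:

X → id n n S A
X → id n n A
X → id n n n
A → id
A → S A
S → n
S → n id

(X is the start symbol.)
X → id n n X'
X' → S A
X' → A
X' → n
A → id
A → S A
S → n S'
S' → ε
S' → id

Left-factoring transforms A → αβ₁ | αβ₂ into A → αA' and A' → β₁ | β₂
(α is the longest common prefix among the alternatives). Repeat until
no nonterminal has two alternatives with a common prefix.

Round 1: X has alternatives sharing prefix 'id n n'. Introduce X': X → id n n X'
  Add: X' → S A
  Add: X' → A
  Add: X' → n

Round 2: S has alternatives sharing prefix 'n'. Introduce S': S → n S'
  Add: S' → ε
  Add: S' → id

No remaining common prefixes — done.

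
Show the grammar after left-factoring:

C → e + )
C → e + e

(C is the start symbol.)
C → e + C'
C' → )
C' → e

Left-factoring transforms A → αβ₁ | αβ₂ into A → αA' and A' → β₁ | β₂
(α is the longest common prefix among the alternatives). Repeat until
no nonterminal has two alternatives with a common prefix.

Round 1: C has alternatives sharing prefix 'e +'. Introduce C': C → e + C'
  Add: C' → )
  Add: C' → e

No remaining common prefixes — done.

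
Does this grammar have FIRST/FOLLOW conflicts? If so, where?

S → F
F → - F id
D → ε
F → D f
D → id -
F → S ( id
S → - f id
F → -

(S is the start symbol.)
No FIRST/FOLLOW conflicts.

Nullable non-terminals: D.

D: nullable alternative(s) D → ε; FOLLOW(D) = { 'f' }
  D → ε: FIRST \ {ε} = { } — this is the only nullable alternative, skip
  D → id -: FIRST \ {ε} = { 'id' } — disjoint from FOLLOW(D)

F, S have no nullable alternative, so no FIRST/FOLLOW check is needed there.

No FIRST/FOLLOW conflicts found.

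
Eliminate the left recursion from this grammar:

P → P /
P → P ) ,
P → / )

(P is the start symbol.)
P is directly left-recursive. The standard transformation for
  A → A α₁ | ... | A α_m | β₁ | ... | β_n
is
  A  → β₁ A' | ... | β_n A'
  A' → α₁ A' | ... | α_m A' | ε

P → / ) becomes P → / ) P'
P → P / becomes P' → / P'
P → P ) , becomes P' → ) , P'
Add P' → ε

Resulting grammar:
P → / ) P'
P' → / P'
P' → ) , P'
P' → ε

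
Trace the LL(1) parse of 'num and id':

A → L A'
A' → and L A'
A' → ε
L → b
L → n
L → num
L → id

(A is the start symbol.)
LL(1) parsing maintains a stack (initially the start symbol over $) and the input. At each step: if the stack top is a terminal, match it against the current input token; if it is a non-terminal N, replace it with the RHS of M[N, lookahead] (the unique production whose predict set contains the lookahead).

Stack is shown with the top on the left.

Stack       Input         Action
--------------------------------
A $         num and id $  output A → L A'
L A' $      num and id $  output L → num
num A' $    num and id $  match 'num'
A' $        and id $      output A' → and L A'
and L A' $  and id $      match 'and'
L A' $      id $          output L → id
id A' $     id $          match 'id'
A' $        $             output A' → ε
$           $             accept

The string is accepted.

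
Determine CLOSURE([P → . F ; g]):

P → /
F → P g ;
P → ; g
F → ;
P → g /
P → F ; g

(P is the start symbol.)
{ [F → . ;], [F → . P g ;], [P → . /], [P → . ; g], [P → . F ; g], [P → . g /] }

Start with: [P → . F ; g]
  [P → . F ; g] has the dot before F: add [F → . P g ;], [F → . ;]
  [F → . P g ;] has the dot before P: add [P → . /], [P → . ; g], [P → . g /]
No further items can be added.

CLOSURE = { [F → . ;], [F → . P g ;], [P → . /], [P → . ; g], [P → . F ; g], [P → . g /] }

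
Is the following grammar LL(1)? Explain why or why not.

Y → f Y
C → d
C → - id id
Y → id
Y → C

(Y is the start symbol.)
A grammar is LL(1) if for each non-terminal N with multiple productions, the predict sets of those productions are pairwise disjoint, where PREDICT(N → α) = (FIRST(α) \ {ε}) ∪ (FOLLOW(N) if α ⇒* ε).

Relevant sets:
  FIRST(C) = { '-', 'd' }

For Y:
  PREDICT(Y → f Y) = { 'f' }
  PREDICT(Y → id) = { 'id' }
  PREDICT(Y → C) = { '-', 'd' }
For C:
  PREDICT(C → d) = { 'd' }
  PREDICT(C → '-' id id) = { '-' }

All predict sets are disjoint. The grammar IS LL(1).

Answer: Yes, the grammar is LL(1).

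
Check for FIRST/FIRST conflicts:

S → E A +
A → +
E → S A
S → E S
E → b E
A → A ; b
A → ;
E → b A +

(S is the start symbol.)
A FIRST/FIRST conflict occurs when two productions N → α and N → β for the same non-terminal have FIRST(α) ∩ FIRST(β) ≠ ∅ (with ε ∈ FIRST of a nullable right-hand side, so two nullable alternatives also conflict).

FIRST sets of the non-terminals at (or reachable through a nullable prefix from) the front of some alternative:
  FIRST(E) = { 'b' }
  FIRST(A) = { '+', ';' }
  FIRST(S) = { 'b' }

Productions for S:
  S → E A +: FIRST = { 'b' }
  S → E S: FIRST = { 'b' }
Productions for A:
  A → +: FIRST = { '+' }
  A → A ; b: FIRST = { '+', ';' }
  A → ;: FIRST = { ';' }
Productions for E:
  E → S A: FIRST = { 'b' }
  E → b E: FIRST = { 'b' }
  E → b A +: FIRST = { 'b' }

Conflict for S: S → E A + and S → E S
  Overlap: { 'b' }
Conflict for A: A → + and A → A ; b
  Overlap: { '+' }
Conflict for A: A → A ; b and A → ;
  Overlap: { ';' }
Conflict for E: E → S A and E → b E
  Overlap: { 'b' }
Conflict for E: E → S A and E → b A +
  Overlap: { 'b' }
Conflict for E: E → b E and E → b A +
  Overlap: { 'b' }

Answer: Yes. S → E A '+' / S → E S on { 'b' }; A → '+' / A → A ';' b on { '+' }; A → A ';' b / A → ';' on { ';' }; E → S A / E → b E on { 'b' }; E → S A / E → b A '+' on { 'b' }; E → b E / E → b A '+' on { 'b' }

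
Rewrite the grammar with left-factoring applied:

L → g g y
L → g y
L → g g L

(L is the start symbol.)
L → g L'
L' → g L''
L'' → y
L'' → L
L' → y

Left-factoring transforms A → αβ₁ | αβ₂ into A → αA' and A' → β₁ | β₂
(α is the longest common prefix among the alternatives). Repeat until
no nonterminal has two alternatives with a common prefix.

Round 1: L has alternatives sharing prefix 'g'. Introduce L': L → g L'
  Add: L' → g y
  Add: L' → y
  Add: L' → g L

Round 2: L' has alternatives sharing prefix 'g'. Introduce L'': L' → g L''
  Add: L'' → y
  Add: L'' → L

No remaining common prefixes — done.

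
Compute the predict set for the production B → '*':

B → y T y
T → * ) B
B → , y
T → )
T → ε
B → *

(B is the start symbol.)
PREDICT(B → '*') = (FIRST(RHS) \ {ε}) ∪ (FOLLOW(B) if ε ∈ FIRST(RHS), i.e. RHS ⇒* ε)
FIRST('*') = { '*' }
ε ∉ FIRST('*'), so FOLLOW(B) is not added.
PREDICT(B → '*') = { '*' }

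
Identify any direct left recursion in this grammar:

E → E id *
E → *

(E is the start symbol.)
Yes, E is left-recursive

E → E id *: LEFT RECURSIVE (starts with E)
E → *: starts with '*'

The grammar has direct left recursion on: E.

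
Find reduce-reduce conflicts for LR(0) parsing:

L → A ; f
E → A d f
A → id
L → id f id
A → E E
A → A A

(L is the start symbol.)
No reduce-reduce conflicts

Augment with L' → L and build the canonical LR(0) collection (I0 = CLOSURE({[L' → . L]}), then GOTO on every symbol after a dot until no new states appear). It has 15 states:
  I0: { [A → . A A], [A → . E E], [A → . id], [E → . A d f], [L → . A ; f], [L → . id f id], [L' → . L] }  — shift
  I1: { [A → . A A], [A → . E E], [A → . id], [A → A . A], [E → . A d f], [E → A . d f], [L → A . ; f] }  — shift
  I2: { [A → . A A], [A → . E E], [A → . id], [A → E . E], [E → . A d f] }  — shift
  I3: { [L' → L .] }  — accept
  I4: { [A → id .], [L → id . f id] }  — shift, reduce
  I5: { [L → id f . id] }  — shift
  I6: { [L → id f id .] }  — reduce
  I7: { [A → . A A], [A → . E E], [A → . id], [A → A . A], [E → . A d f], [E → A . d f] }  — shift
  I8: { [A → . A A], [A → . E E], [A → . id], [A → E . E], [A → E E .], [E → . A d f] }  — shift, reduce
  I9: { [A → id .] }  — reduce
  I10: { [A → . A A], [A → . E E], [A → . id], [A → A . A], [A → A A .], [E → . A d f], [E → A . d f] }  — shift, reduce
  I11: { [E → A d . f] }  — shift
  I12: { [E → A d f .] }  — reduce
  I13: { [L → A ; . f] }  — shift
  I14: { [L → A ; f .] }  — reduce

No state contains more than one complete item.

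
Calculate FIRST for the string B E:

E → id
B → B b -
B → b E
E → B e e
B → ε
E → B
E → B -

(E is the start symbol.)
{ '-', 'b', 'e', 'id', ε }

FIRST sets of the non-terminals involved (from the grammar, by fixed-point iteration):
  FIRST(B) = { 'b', ε }
  FIRST(E) = { '-', 'b', 'e', 'id', ε }

To compute FIRST(B E), process the symbols left to right:
Symbol B is a non-terminal. Add FIRST(B) \ {ε} = { 'b' }
B is nullable (ε ∈ FIRST(B)), continue to the next symbol.
Symbol E is a non-terminal. Add FIRST(E) \ {ε} = { '-', 'b', 'e', 'id' }
E is nullable (ε ∈ FIRST(E)), continue to the next symbol.
All symbols are nullable, so ε is in the result.
FIRST(B E) = { '-', 'b', 'e', 'id', ε }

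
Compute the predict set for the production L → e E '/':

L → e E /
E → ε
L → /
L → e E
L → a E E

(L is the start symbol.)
{ 'e' }

PREDICT(L → e E '/') = (FIRST(RHS) \ {ε}) ∪ (FOLLOW(L) if ε ∈ FIRST(RHS), i.e. RHS ⇒* ε)
FIRST(e E '/') = { 'e' }
ε ∉ FIRST(e E '/'), so FOLLOW(L) is not added.
PREDICT(L → e E '/') = { 'e' }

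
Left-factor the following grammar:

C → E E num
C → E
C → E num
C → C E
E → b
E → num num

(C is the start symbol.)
C → E C'
C' → E num
C' → ε
C' → num
C → C E
E → b
E → num num

Left-factoring transforms A → αβ₁ | αβ₂ into A → αA' and A' → β₁ | β₂
(α is the longest common prefix among the alternatives). Repeat until
no nonterminal has two alternatives with a common prefix.

Round 1: C has alternatives sharing prefix 'E'. Introduce C': C → E C'
  Add: C' → E num
  Add: C' → ε
  Add: C' → num

No remaining common prefixes — done.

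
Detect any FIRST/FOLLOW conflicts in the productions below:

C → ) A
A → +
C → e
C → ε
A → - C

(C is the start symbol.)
No FIRST/FOLLOW conflicts.

A FIRST/FOLLOW conflict occurs when a non-terminal N has a nullable alternative N → β (β ⇒* ε) and another alternative N → α with FIRST(α) ∩ FOLLOW(N) ≠ ∅: on such a lookahead the parser cannot decide between expanding α and letting N vanish via β.

Nullable non-terminals: C.

C: nullable alternative(s) C → ε; FOLLOW(C) = { $ }
  C → ) A: FIRST \ {ε} = { ')' } — disjoint from FOLLOW(C)
  C → e: FIRST \ {ε} = { 'e' } — disjoint from FOLLOW(C)
  C → ε: FIRST \ {ε} = { } — this is the only nullable alternative, skip

A has no nullable alternative, so no FIRST/FOLLOW check is needed there.

No FIRST/FOLLOW conflicts found.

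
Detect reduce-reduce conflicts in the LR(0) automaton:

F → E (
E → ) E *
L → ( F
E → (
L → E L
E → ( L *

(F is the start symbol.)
A reduce-reduce conflict occurs when an LR(0) state has two complete items [A → α .] and [B → β .] — both call for a reduction, and with no lookahead the parser cannot choose between them.

Augment with F' → F and build the canonical LR(0) collection (I0 = CLOSURE({[F' → . F]}), then GOTO on every symbol after a dot until no new states appear). It has 16 states:
  I0: { [E → . ( L *], [E → . (], [E → . ) E *], [F → . E (], [F' → . F] }  — shift
  I1: { [E → ( . L *], [E → ( .], [E → . ( L *], [E → . (], [E → . ) E *], [L → . ( F], [L → . E L] }  — shift, reduce
  I2: { [E → ) . E *], [E → . ( L *], [E → . (], [E → . ) E *] }  — shift
  I3: { [F → E . (] }  — shift
  I4: { [F' → F .] }  — accept
  I5: { [F → E ( .] }  — reduce
  I6: { [E → ) E . *] }  — shift
  I7: { [E → ) E * .] }  — reduce
  I8: { [E → ( . L *], [E → ( .], [E → . ( L *], [E → . (], [E → . ) E *], [F → . E (], [L → ( . F], [L → . ( F], [L → . E L] }  — shift, reduce
  I9: { [E → . ( L *], [E → . (], [E → . ) E *], [L → . ( F], [L → . E L], [L → E . L] }  — shift
  I10: { [E → ( L . *] }  — shift
  I11: { [E → ( L * .] }  — reduce
  I12: { [L → E L .] }  — reduce
  I13: { [E → . ( L *], [E → . (], [E → . ) E *], [F → E . (], [L → . ( F], [L → . E L], [L → E . L] }  — shift
  I14: { [L → ( F .] }  — reduce
  I15: { [E → ( . L *], [E → ( .], [E → . ( L *], [E → . (], [E → . ) E *], [F → . E (], [F → E ( .], [L → ( . F], [L → . ( F], [L → . E L] }  — shift, 2 reduces

I15 contains complete items [E → ( .], [F → E ( .] — reduce-reduce conflict.

Answer: Yes — I15: [E → ( .] vs [F → E ( .]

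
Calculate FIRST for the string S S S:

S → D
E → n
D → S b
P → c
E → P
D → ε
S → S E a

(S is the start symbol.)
{ 'b', 'c', 'n', ε }

FIRST sets of the non-terminals involved (from the grammar, by fixed-point iteration):
  FIRST(S) = { 'b', 'c', 'n', ε }

To compute FIRST(S S S), process the symbols left to right:
Symbol S is a non-terminal. Add FIRST(S) \ {ε} = { 'b', 'c', 'n' }
S is nullable (ε ∈ FIRST(S)), continue to the next symbol.
Symbol S is a non-terminal. Add FIRST(S) \ {ε} = { 'b', 'c', 'n' }
S is nullable (ε ∈ FIRST(S)), continue to the next symbol.
Symbol S is a non-terminal. Add FIRST(S) \ {ε} = { 'b', 'c', 'n' }
S is nullable (ε ∈ FIRST(S)), continue to the next symbol.
All symbols are nullable, so ε is in the result.
FIRST(S S S) = { 'b', 'c', 'n', ε }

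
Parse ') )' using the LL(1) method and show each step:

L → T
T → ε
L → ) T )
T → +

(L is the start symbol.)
LL(1) parsing maintains a stack (initially the start symbol over $) and the input. At each step: if the stack top is a terminal, match it against the current input token; if it is a non-terminal N, replace it with the RHS of M[N, lookahead] (the unique production whose predict set contains the lookahead).

Stack is shown with the top on the left.

Stack    Input  Action
----------------------
L $      ) ) $  output L → ) T )
) T ) $  ) ) $  match ')'
T ) $    ) $    output T → ε
) $      ) $    match ')'
$        $      accept

The string is accepted.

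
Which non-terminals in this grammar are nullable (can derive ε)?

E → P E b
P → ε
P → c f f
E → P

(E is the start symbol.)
{ 'E', 'P' }

ε-productions: P → ε
So P is immediately nullable.
E → P: every symbol on the right is nullable, so E is nullable too.
Every non-terminal is now nullable.
Nullable = { 'E', 'P' }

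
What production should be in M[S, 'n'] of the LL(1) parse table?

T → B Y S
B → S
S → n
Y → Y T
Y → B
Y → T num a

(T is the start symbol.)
S → n

To find M[S, 'n'], we find productions for S where 'n' is in the predict set (PREDICT(N → α) = (FIRST(α) \ {ε}) ∪ (FOLLOW(N) if α ⇒* ε)).

S → n: PREDICT = { 'n' }
  'n' is in predict set, so this production goes in M[S, 'n']

M[S, 'n'] = S → n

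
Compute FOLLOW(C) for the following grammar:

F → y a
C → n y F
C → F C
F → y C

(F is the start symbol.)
{ $, 'n', 'y' }

To compute FOLLOW(C), find every occurrence of C on a right-hand side N → α C β: add FIRST(β) \ {ε}, and if β is empty or nullable also add FOLLOW(N). Iterate to a fixed point.

In C → F C: C is at the end; this adds FOLLOW(C) to itself — nothing new
In F → y C: C is at the end, add FOLLOW(F)

The FOLLOW sets referred to above (computed the same way, to a fixed point):
  FOLLOW(F) = { $, 'n', 'y' }

Taking the union: FOLLOW(C) = { $, 'n', 'y' }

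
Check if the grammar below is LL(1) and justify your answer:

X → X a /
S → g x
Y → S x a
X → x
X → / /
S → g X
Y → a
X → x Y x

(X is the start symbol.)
No. Predict set conflict for X: { 'x' }

A grammar is LL(1) if for each non-terminal N with multiple productions, the predict sets of those productions are pairwise disjoint, where PREDICT(N → α) = (FIRST(α) \ {ε}) ∪ (FOLLOW(N) if α ⇒* ε).

Relevant sets:
  FIRST(X) = { '/', 'x' }
  FIRST(S) = { 'g' }

For X:
  PREDICT(X → X a '/') = { '/', 'x' }
  PREDICT(X → x) = { 'x' }
  PREDICT(X → '/' '/') = { '/' }
  PREDICT(X → x Y x) = { 'x' }
For S:
  PREDICT(S → g x) = { 'g' }
  PREDICT(S → g X) = { 'g' }
For Y:
  PREDICT(Y → S x a) = { 'g' }
  PREDICT(Y → a) = { 'a' }

Conflict found: Predict set conflict for X: { 'x' }
The grammar is NOT LL(1).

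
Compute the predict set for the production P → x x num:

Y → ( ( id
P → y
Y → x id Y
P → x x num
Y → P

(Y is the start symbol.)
{ 'x' }

PREDICT(P → x x num) = (FIRST(RHS) \ {ε}) ∪ (FOLLOW(P) if ε ∈ FIRST(RHS), i.e. RHS ⇒* ε)
FIRST(x x num) = { 'x' }
ε ∉ FIRST(x x num), so FOLLOW(P) is not added.
PREDICT(P → x x num) = { 'x' }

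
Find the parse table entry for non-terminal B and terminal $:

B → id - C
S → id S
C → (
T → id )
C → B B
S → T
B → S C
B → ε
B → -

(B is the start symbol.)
B → ε

To find M[B, $], we find productions for B where $ is in the predict set (PREDICT(N → α) = (FIRST(α) \ {ε}) ∪ (FOLLOW(N) if α ⇒* ε)).

Relevant sets:
  FIRST(S) = { 'id' }
  FOLLOW(B) = { $, '-', 'id' }

B → id - C: PREDICT = { 'id' }
B → S C: PREDICT = { 'id' }
B → ε: PREDICT = { $, '-', 'id' }
  $ is in predict set, so this production goes in M[B, $]
B → -: PREDICT = { '-' }

M[B, $] = B → ε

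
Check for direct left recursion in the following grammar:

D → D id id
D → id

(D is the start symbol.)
Direct left recursion occurs when N → N α for some non-terminal N (the right-hand side begins with the left-hand side itself).

D → D id id: LEFT RECURSIVE (starts with D)
D → id: starts with id

The grammar has direct left recursion on: D.

Answer: Yes, D is left-recursive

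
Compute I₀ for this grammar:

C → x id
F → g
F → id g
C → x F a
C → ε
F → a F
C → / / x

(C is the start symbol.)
First, augment the grammar with C' → C
I₀ = CLOSURE({ [C' → . C] }):
  [C' → . C] has the dot before C: add [C → . x id], [C → . x F a], [C → .], [C → . / / x]
No further items can be added.

I₀ = { [C → . / / x], [C → . x F a], [C → . x id], [C → .], [C' → . C] }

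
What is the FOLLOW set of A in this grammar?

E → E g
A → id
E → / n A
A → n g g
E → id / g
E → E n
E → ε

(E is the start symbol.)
{ $, 'g', 'n' }

To compute FOLLOW(A), find every occurrence of A on a right-hand side N → α A β: add FIRST(β) \ {ε}, and if β is empty or nullable also add FOLLOW(N). Iterate to a fixed point.

In E → / n A: A is at the end, add FOLLOW(E)

The FOLLOW sets referred to above (computed the same way, to a fixed point):
  FOLLOW(E) = { $, 'g', 'n' }

Taking the union: FOLLOW(A) = { $, 'g', 'n' }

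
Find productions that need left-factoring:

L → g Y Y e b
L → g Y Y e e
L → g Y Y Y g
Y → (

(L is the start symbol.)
Yes, L has productions with common prefix 'g Y Y'

Left-factoring is needed when two productions for the same non-terminal
share a common prefix on the right-hand side.

Productions for L:
  L → g Y Y e b
  L → g Y Y e e
  L → g Y Y Y g

Found common prefix 'g Y Y' in productions for L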